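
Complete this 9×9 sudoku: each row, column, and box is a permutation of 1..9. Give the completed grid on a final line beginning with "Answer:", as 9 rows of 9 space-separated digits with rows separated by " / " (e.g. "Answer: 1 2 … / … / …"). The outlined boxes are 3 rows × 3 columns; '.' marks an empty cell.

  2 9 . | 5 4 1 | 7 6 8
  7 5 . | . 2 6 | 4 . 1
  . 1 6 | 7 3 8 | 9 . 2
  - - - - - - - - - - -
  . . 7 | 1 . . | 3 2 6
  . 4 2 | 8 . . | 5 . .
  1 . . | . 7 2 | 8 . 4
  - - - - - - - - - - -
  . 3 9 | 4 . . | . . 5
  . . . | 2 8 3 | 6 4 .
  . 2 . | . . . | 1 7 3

Step 1. [r5c6∈{9}] only 9 remains possible at r5c6, so r5c6=9.
Step 2. [r8c1∈{5}] r8c1 is down to just 5 ⇒ r8c1=5.
Step 3. [r5c5∈{6}] r5c5 is down to just 6 ⇒ r5c5=6.
Step 4. [r9c6∈{5}] r9c6's peers cover all but 5 ⇒ r9c6=5.
Step 5. [r2c3∈{3,8}] in row 2, 8 fits only at r2c3. So r2c3=8.
Step 6. [r9c1∈{4,6,8}] r9c1 is the only open cell in row 9 admitting 8, so r9c1=8.
Step 7. [r9c4∈{6,9}] row 9 places 6 nowhere but r9c4 ⇒ r9c4=6.
Step 8. [r6c3∈{3,5}] r6c3 is the only open cell in row 6 admitting 5, so r6c3=5.
Step 9. [r2c4∈{9}] only 9 remains possible at r2c4, so r2c4=9.
Step 10. [r5c1∈{3}] r5c1 is down to just 3, so r5c1=3.
Step 11. [r4c1∈{9}] r4c1 has the single candidate 9, so r4c1=9.
Step 12. [r7c1∈{6}] r7c1 is down to just 6. So r7c1=6.
Step 13. [r8c2∈{7}] nothing but 7 survives at r8c2, so r8c2=7.
Step 14. [r6c2∈{6}] r6c2 is down to just 6, so r6c2=6.
Step 15. [r4c6∈{4}] only 4 remains possible at r4c6. So r4c6=4.
Step 16. [r4c2∈{8}] r4c2's peers cover all but 8, so r4c2=8.
Step 17. [r2c8∈{3}] r2c8's peers cover all but 3, so r2c8=3.
Step 18. [r6c8∈{9}] only 9 remains possible at r6c8. So r6c8=9.
Step 19. [r8c9∈{9}] r8c9 has the single candidate 9. So r8c9=9.
Step 20. [r5c9∈{7}] r5c9 is down to just 7, so r5c9=7.
Step 21. [r7c7∈{2}] nothing but 2 survives at r7c7, so r7c7=2.
Step 22. [r6c4∈{3}] r6c4's peers cover all but 3, so r6c4=3.
Step 23. [r4c5∈{5}] only 5 remains possible at r4c5 ⇒ r4c5=5.
Step 24. [r1c3∈{3}] r1c3 is down to just 3, so r1c3=3.
Step 25. [r7c6∈{7}] only 7 remains possible at r7c6, so r7c6=7.
Step 26. [r9c3∈{4}] only 4 remains possible at r9c3, so r9c3=4.
Step 27. [r3c1∈{4}] r3c1's peers cover all but 4. So r3c1=4.
Step 28. [r5c8∈{1}] r5c8 has the single candidate 1 ⇒ r5c8=1.
Step 29. [r7c5∈{1}] only 1 remains possible at r7c5, so r7c5=1.
Step 30. [r9c5∈{9}] r9c5 is down to just 9, so r9c5=9.
Step 31. [r3c8∈{5}] only 5 remains possible at r3c8, so r3c8=5.
Step 32. [r8c3∈{1}] r8c3 is down to just 1, so r8c3=1.
Step 33. [r7c8∈{8}] r7c8 has the single candidate 8 ⇒ r7c8=8.

Answer: 2 9 3 5 4 1 7 6 8 / 7 5 8 9 2 6 4 3 1 / 4 1 6 7 3 8 9 5 2 / 9 8 7 1 5 4 3 2 6 / 3 4 2 8 6 9 5 1 7 / 1 6 5 3 7 2 8 9 4 / 6 3 9 4 1 7 2 8 5 / 5 7 1 2 8 3 6 4 9 / 8 2 4 6 9 5 1 7 3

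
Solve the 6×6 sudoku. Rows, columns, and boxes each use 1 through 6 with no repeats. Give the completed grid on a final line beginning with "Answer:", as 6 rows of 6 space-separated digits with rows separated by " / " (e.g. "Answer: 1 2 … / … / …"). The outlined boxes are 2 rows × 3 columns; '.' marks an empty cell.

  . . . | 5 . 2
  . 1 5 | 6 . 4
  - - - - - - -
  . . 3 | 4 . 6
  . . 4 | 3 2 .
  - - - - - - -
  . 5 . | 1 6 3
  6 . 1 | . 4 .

Step 1. [r2c1∈{2,3}] 2 has one home in row 2: r2c1, so r2c1=2.
Step 2. [r3c5∈{1,5}] r3c5 is the only open cell in col 5 admitting 5. So r3c5=5.
Step 3. [r1c1∈{3,4}] r1c1 is the only open cell in col 1 admitting 3 ⇒ r1c1=3.
Step 4. [r6c2∈{2,3}] 3 has one home in row 6: r6c2. So r6c2=3.
Step 5. [r4c2∈{6}] r4c2's peers cover all but 6. So r4c2=6.
Step 6. [r3c1∈{1}] r3c1's peers cover all but 1, so r3c1=1.
Step 7. [r4c6∈{1}] nothing but 1 survives at r4c6. So r4c6=1.
Step 8. [r5c1∈{4}] r5c1's peers cover all but 4, so r5c1=4.
Step 9. [r5c3∈{2}] only 2 remains possible at r5c3. So r5c3=2.
Step 10. [r1c5∈{1}] nothing but 1 survives at r1c5. So r1c5=1.
Step 11. [r6c6∈{5}] only 5 remains possible at r6c6, so r6c6=5.
Step 12. [r1c3∈{6}] r1c3 is down to just 6, so r1c3=6.
Step 13. [r3c2∈{2}] r3c2's peers cover all but 2 ⇒ r3c2=2.
Step 14. [r2c5∈{3}] only 3 remains possible at r2c5 ⇒ r2c5=3.
Step 15. [r1c2∈{4}] r1c2 has the single candidate 4. So r1c2=4.
Step 16. [r6c4∈{2}] r6c4 has the single candidate 2. So r6c4=2.
Step 17. [r4c1∈{5}] r4c1 is down to just 5. So r4c1=5.

Answer: 3 4 6 5 1 2 / 2 1 5 6 3 4 / 1 2 3 4 5 6 / 5 6 4 3 2 1 / 4 5 2 1 6 3 / 6 3 1 2 4 5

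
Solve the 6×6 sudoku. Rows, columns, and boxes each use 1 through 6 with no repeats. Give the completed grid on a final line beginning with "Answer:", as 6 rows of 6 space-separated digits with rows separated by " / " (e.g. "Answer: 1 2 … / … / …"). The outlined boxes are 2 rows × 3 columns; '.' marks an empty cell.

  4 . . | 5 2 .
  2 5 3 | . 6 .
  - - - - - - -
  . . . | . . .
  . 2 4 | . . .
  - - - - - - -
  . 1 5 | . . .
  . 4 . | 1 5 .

Step 1. [r3c2∈{3,6}] 3 has one home in col 2: r3c2. So r3c2=3.
Step 2. [r1c6∈{1,3}] r1c6 is the only open cell in row 1 admitting 3 ⇒ r1c6=3.
Step 3. [r2c4∈{4}] r2c4's peers cover all but 4 ⇒ r2c4=4.
Step 4. [r6c1∈{3,6}] r6c1 is the only open cell in row 6 admitting 3 ⇒ r6c1=3.
Step 5. [r5c1∈{6}] r5c1's peers cover all but 6, so r5c1=6.
Step 6. [r3c3∈{1,6}] 6 has one home in box 3: r3c3, so r3c3=6.
Step 7. [r2c6∈{1}] nothing but 1 survives at r2c6, so r2c6=1.
Step 8. [r4c4∈{3,6}] in col 4, 6 fits only at r4c4, so r4c4=6.
Step 9. [r5c4∈{2,3}] 3 has one home in col 4: r5c4 ⇒ r5c4=3.
Step 10. [r5c6∈{2,4}] row 5 places 2 nowhere but r5c6. So r5c6=2.
Step 11. [r4c6∈{5}] only 5 remains possible at r4c6. So r4c6=5.
Step 12. [r4c1∈{1}] only 1 remains possible at r4c1, so r4c1=1.
Step 13. [r5c5∈{4}] r5c5's peers cover all but 4 ⇒ r5c5=4.
Step 14. [r3c5∈{1}] only 1 remains possible at r3c5 ⇒ r3c5=1.
Step 15. [r4c5∈{3}] r4c5 is down to just 3. So r4c5=3.
Step 16. [r1c2∈{6}] r1c2 has the single candidate 6 ⇒ r1c2=6.
Step 17. [r3c1∈{5}] r3c1's peers cover all but 5 ⇒ r3c1=5.
Step 18. [r1c3∈{1}] only 1 remains possible at r1c3, so r1c3=1.
Step 19. [r3c6∈{4}] r3c6 has the single candidate 4. So r3c6=4.
Step 20. [r6c3∈{2}] nothing but 2 survives at r6c3 ⇒ r6c3=2.
Step 21. [r6c6∈{6}] r6c6 is down to just 6 ⇒ r6c6=6.
Step 22. [r3c4∈{2}] r3c4 is down to just 2. So r3c4=2.

Answer: 4 6 1 5 2 3 / 2 5 3 4 6 1 / 5 3 6 2 1 4 / 1 2 4 6 3 5 / 6 1 5 3 4 2 / 3 4 2 1 5 6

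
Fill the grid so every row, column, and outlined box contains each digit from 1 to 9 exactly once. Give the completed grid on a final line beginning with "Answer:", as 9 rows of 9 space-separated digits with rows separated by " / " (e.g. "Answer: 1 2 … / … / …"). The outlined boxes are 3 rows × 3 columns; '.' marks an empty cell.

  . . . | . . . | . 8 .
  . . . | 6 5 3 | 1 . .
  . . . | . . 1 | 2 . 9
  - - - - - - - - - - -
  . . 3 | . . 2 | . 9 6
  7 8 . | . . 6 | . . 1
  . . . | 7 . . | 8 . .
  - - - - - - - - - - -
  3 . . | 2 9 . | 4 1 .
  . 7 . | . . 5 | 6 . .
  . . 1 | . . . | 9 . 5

Step 1. [r3c8∈{3,4,5,6,7}] across col 8, 6 lands solely at r3c8, so r3c8=6.
Step 2. [r1c7∈{3,5,7}] 5 has one home in box 3: r1c7 ⇒ r1c7=5.
Step 3. [r9c5∈{3,4,6,7,8}] 6 has one home in col 5: r9c5 ⇒ r9c5=6.
Step 4. [r1c9∈{3,4,7}] r1c9 is the only open cell in box 3 admitting 3, so r1c9=3.
Step 5. [r1c5∈{2,4,7}] across col 5, 2 lands solely at r1c5, so r1c5=2.
Step 6. [r3c5∈{4,7,8}] col 5 places 7 nowhere but r3c5, so r3c5=7.
Step 7. [r3c4∈{4,8}] r3c4 is the only open cell in box 2 admitting 8, so r3c4=8.
Step 8. [r5c7∈{3}] r5c7 has the single candidate 3, so r5c7=3.
Step 9. [r5c5∈{4}] r5c5's peers cover all but 4. So r5c5=4.
Step 10. [r6c6∈{9}] r6c6's peers cover all but 9, so r6c6=9.
Step 11. [r1c6∈{4}] only 4 remains possible at r1c6. So r1c6=4.
Step 12. [r5c3∈{2,5,9}] across row 5, 9 lands solely at r5c3, so r5c3=9.
Step 13. [r5c8∈{2,5}] across row 5, 2 lands solely at r5c8 ⇒ r5c8=2.
Step 14. [r8c1∈{2,4,8,9}] across row 8, 9 lands solely at r8c1, so r8c1=9.
Step 15. [r6c9∈{4}] nothing but 4 survives at r6c9, so r6c9=4.
Step 16. [r2c8∈{4,7}] 4 has one home in col 8: r2c8 ⇒ r2c8=4.
Step 17. [r8c8∈{3}] only 3 remains possible at r8c8 ⇒ r8c8=3.
Step 18. [r6c8∈{5}] nothing but 5 survives at r6c8. So r6c8=5.
Step 19. [r3c2∈{3,4,5}] 3 has one home in row 3: r3c2 ⇒ r3c2=3.
Step 20. [r2c9∈{7}] r2c9's peers cover all but 7, so r2c9=7.
Step 21. [r7c9∈{8}] r7c9's peers cover all but 8, so r7c9=8.
Step 22. [r9c6∈{7,8}] across col 6, 8 lands solely at r9c6, so r9c6=8.
Step 23. [r8c3∈{2,4,8}] r8c3 is the only open cell in row 8 admitting 8, so r8c3=8.
Step 24. [r8c5∈{1}] r8c5 has the single candidate 1, so r8c5=1.
Step 25. [r4c4∈{1,5}] 1 has one home in col 4: r4c4. So r4c4=1.
Step 26. [r2c3∈{2}] nothing but 2 survives at r2c3. So r2c3=2.
Step 27. [r6c3∈{6}] r6c3's peers cover all but 6. So r6c3=6.
Step 28. [r1c1∈{1,6}] 6 has one home in col 1: r1c1. So r1c1=6.
Step 29. [r1c2∈{1,9}] r1c2 is the only open cell in row 1 admitting 1. So r1c2=1.
Step 30. [r7c3∈{5}] nothing but 5 survives at r7c3 ⇒ r7c3=5.
Step 31. [r6c2∈{2}] only 2 remains possible at r6c2. So r6c2=2.
Step 32. [r9c2∈{4}] only 4 remains possible at r9c2 ⇒ r9c2=4.
Step 33. [r3c1∈{4,5}] r3c1 is the only open cell in row 3 admitting 5. So r3c1=5.
Step 34. [r1c4∈{9}] r1c4's peers cover all but 9. So r1c4=9.
Step 35. [r2c2∈{9}] r2c2's peers cover all but 9. So r2c2=9.
Step 36. [r9c1∈{2}] r9c1 is down to just 2. So r9c1=2.
Step 37. [r6c1∈{1}] r6c1 is down to just 1, so r6c1=1.
Step 38. [r3c3∈{4}] r3c3's peers cover all but 4, so r3c3=4.
Step 39. [r4c5∈{8}] nothing but 8 survives at r4c5, so r4c5=8.
Step 40. [r4c2∈{5}] r4c2's peers cover all but 5, so r4c2=5.
Step 41. [r1c3∈{7}] only 7 remains possible at r1c3 ⇒ r1c3=7.
Step 42. [r6c5∈{3}] only 3 remains possible at r6c5. So r6c5=3.
Step 43. [r4c7∈{7}] only 7 remains possible at r4c7. So r4c7=7.
Step 44. [r9c4∈{3}] r9c4 has the single candidate 3, so r9c4=3.
Step 45. [r8c4∈{4}] r8c4 has the single candidate 4, so r8c4=4.
Step 46. [r7c2∈{6}] r7c2's peers cover all but 6 ⇒ r7c2=6.
Step 47. [r7c6∈{7}] r7c6 is down to just 7 ⇒ r7c6=7.
Step 48. [r4c1∈{4}] r4c1 has the single candidate 4 ⇒ r4c1=4.
Step 49. [r5c4∈{5}] r5c4's peers cover all but 5. So r5c4=5.
Step 50. [r8c9∈{2}] r8c9 is down to just 2. So r8c9=2.
Step 51. [r9c8∈{7}] r9c8 has the single candidate 7. So r9c8=7.
Step 52. [r2c1∈{8}] r2c1 has the single candidate 8. So r2c1=8.

Answer: 6 1 7 9 2 4 5 8 3 / 8 9 2 6 5 3 1 4 7 / 5 3 4 8 7 1 2 6 9 / 4 5 3 1 8 2 7 9 6 / 7 8 9 5 4 6 3 2 1 / 1 2 6 7 3 9 8 5 4 / 3 6 5 2 9 7 4 1 8 / 9 7 8 4 1 5 6 3 2 / 2 4 1 3 6 8 9 7 5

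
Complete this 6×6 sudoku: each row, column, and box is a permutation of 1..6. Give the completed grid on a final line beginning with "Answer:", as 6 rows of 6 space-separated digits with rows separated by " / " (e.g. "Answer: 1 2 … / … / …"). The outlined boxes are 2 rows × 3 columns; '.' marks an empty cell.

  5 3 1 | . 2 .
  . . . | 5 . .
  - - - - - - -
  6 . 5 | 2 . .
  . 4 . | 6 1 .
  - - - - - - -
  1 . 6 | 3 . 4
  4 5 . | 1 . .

Step 1. [r1c6∈{6}] r1c6 is down to just 6. So r1c6=6.
Step 2. [r2c1∈{2}] r2c1 is down to just 2, so r2c1=2.
Step 3. [r3c6∈{3}] r3c6 has the single candidate 3. So r3c6=3.
Step 4. [r4c3∈{2,3}] 2 has one home in row 4: r4c3. So r4c3=2.
Step 5. [r1c4∈{4}] r1c4 is down to just 4 ⇒ r1c4=4.
Step 6. [r2c6∈{1}] nothing but 1 survives at r2c6, so r2c6=1.
Step 7. [r6c6∈{2}] nothing but 2 survives at r6c6. So r6c6=2.
Step 8. [r6c5∈{6}] nothing but 6 survives at r6c5. So r6c5=6.
Step 9. [r6c3∈{3}] only 3 remains possible at r6c3. So r6c3=3.
Step 10. [r4c6∈{5}] r4c6 has the single candidate 5 ⇒ r4c6=5.
Step 11. [r3c2∈{1}] only 1 remains possible at r3c2 ⇒ r3c2=1.
Step 12. [r2c5∈{3}] nothing but 3 survives at r2c5 ⇒ r2c5=3.
Step 13. [r2c2∈{6}] r2c2's peers cover all but 6, so r2c2=6.
Step 14. [r3c5∈{4}] r3c5's peers cover all but 4 ⇒ r3c5=4.
Step 15. [r4c1∈{3}] only 3 remains possible at r4c1, so r4c1=3.
Step 16. [r2c3∈{4}] r2c3's peers cover all but 4, so r2c3=4.
Step 17. [r5c5∈{5}] nothing but 5 survives at r5c5 ⇒ r5c5=5.
Step 18. [r5c2∈{2}] only 2 remains possible at r5c2. So r5c2=2.

Answer: 5 3 1 4 2 6 / 2 6 4 5 3 1 / 6 1 5 2 4 3 / 3 4 2 6 1 5 / 1 2 6 3 5 4 / 4 5 3 1 6 2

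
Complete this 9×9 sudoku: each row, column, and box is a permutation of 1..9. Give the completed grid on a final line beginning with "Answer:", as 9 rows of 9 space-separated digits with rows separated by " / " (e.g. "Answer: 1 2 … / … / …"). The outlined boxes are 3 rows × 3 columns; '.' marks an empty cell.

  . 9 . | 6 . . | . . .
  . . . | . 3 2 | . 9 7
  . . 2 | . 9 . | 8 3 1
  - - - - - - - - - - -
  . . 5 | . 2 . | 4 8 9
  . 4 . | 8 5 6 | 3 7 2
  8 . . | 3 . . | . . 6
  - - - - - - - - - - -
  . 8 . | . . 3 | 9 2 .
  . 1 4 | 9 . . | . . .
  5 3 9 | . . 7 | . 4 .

Step 1. [r2c7∈{5,6}] 6 has one home in box 3: r2c7 ⇒ r2c7=6.
Step 2. [r6c8∈{1,5}] in col 8, 1 fits only at r6c8. So r6c8=1.
Step 3. [r6c3∈{7}] nothing but 7 survives at r6c3, so r6c3=7.
Step 4. [r7c9∈{5}] r7c9 is down to just 5, so r7c9=5.
Step 5. [r1c5∈{1,4,7,8}] across col 5, 7 lands solely at r1c5 ⇒ r1c5=7.
Step 6. [r1c6∈{1,4,5,8}] across box 2, 8 lands solely at r1c6 ⇒ r1c6=8.
Step 7. [r2c4∈{1,4,5}] box 2 places 1 nowhere but r2c4. So r2c4=1.
Step 8. [r9c5∈{1,6,8}] r9c5 is the only open cell in row 9 admitting 6, so r9c5=6.
Step 9. [r3c4∈{4,5}] r3c4 is the only open cell in col 4 admitting 5, so r3c4=5.
Step 10. [r4c1∈{1,3,6}] row 4 places 3 nowhere but r4c1, so r4c1=3.
Step 11. [r7c1∈{6,7}] across row 7, 7 lands solely at r7c1. So r7c1=7.
Step 12. [r2c1∈{4}] nothing but 4 survives at r2c1. So r2c1=4.
Step 13. [r1c1∈{1}] r1c1 has the single candidate 1, so r1c1=1.
Step 14. [r6c5∈{4}] r6c5 is down to just 4. So r6c5=4.
Step 15. [r3c1∈{6}] nothing but 6 survives at r3c1, so r3c1=6.
Step 16. [r8c5∈{8}] r8c5 has the single candidate 8. So r8c5=8.
Step 17. [r6c7∈{5}] only 5 remains possible at r6c7 ⇒ r6c7=5.
Step 18. [r8c7∈{7}] nothing but 7 survives at r8c7. So r8c7=7.
Step 19. [r1c8∈{5}] nothing but 5 survives at r1c8, so r1c8=5.
Step 20. [r9c9∈{8}] r9c9 is down to just 8 ⇒ r9c9=8.
Step 21. [r8c6∈{5}] r8c6's peers cover all but 5 ⇒ r8c6=5.
Step 22. [r8c8∈{6}] r8c8 has the single candidate 6. So r8c8=6.
Step 23. [r1c7∈{2}] r1c7 has the single candidate 2, so r1c7=2.
Step 24. [r6c2∈{2}] r6c2's peers cover all but 2, so r6c2=2.
Step 25. [r8c1∈{2}] only 2 remains possible at r8c1. So r8c1=2.
Step 26. [r3c6∈{4}] nothing but 4 survives at r3c6. So r3c6=4.
Step 27. [r8c9∈{3}] only 3 remains possible at r8c9 ⇒ r8c9=3.
Step 28. [r1c9∈{4}] r1c9 is down to just 4 ⇒ r1c9=4.
Step 29. [r3c2∈{7}] nothing but 7 survives at r3c2 ⇒ r3c2=7.
Step 30. [r7c4∈{4}] nothing but 4 survives at r7c4. So r7c4=4.
Step 31. [r6c6∈{9}] nothing but 9 survives at r6c6 ⇒ r6c6=9.
Step 32. [r7c5∈{1}] only 1 remains possible at r7c5. So r7c5=1.
Step 33. [r4c4∈{7}] r4c4 has the single candidate 7. So r4c4=7.
Step 34. [r4c2∈{6}] r4c2's peers cover all but 6, so r4c2=6.
Step 35. [r2c3∈{8}] only 8 remains possible at r2c3. So r2c3=8.
Step 36. [r5c3∈{1}] only 1 remains possible at r5c3. So r5c3=1.
Step 37. [r7c3∈{6}] r7c3 has the single candidate 6. So r7c3=6.
Step 38. [r9c4∈{2}] only 2 remains possible at r9c4. So r9c4=2.
Step 39. [r9c7∈{1}] only 1 remains possible at r9c7, so r9c7=1.
Step 40. [r4c6∈{1}] r4c6's peers cover all but 1 ⇒ r4c6=1.
Step 41. [r5c1∈{9}] r5c1's peers cover all but 9, so r5c1=9.
Step 42. [r2c2∈{5}] only 5 remains possible at r2c2, so r2c2=5.
Step 43. [r1c3∈{3}] r1c3 is down to just 3, so r1c3=3.

Answer: 1 9 3 6 7 8 2 5 4 / 4 5 8 1 3 2 6 9 7 / 6 7 2 5 9 4 8 3 1 / 3 6 5 7 2 1 4 8 9 / 9 4 1 8 5 6 3 7 2 / 8 2 7 3 4 9 5 1 6 / 7 8 6 4 1 3 9 2 5 / 2 1 4 9 8 5 7 6 3 / 5 3 9 2 6 7 1 4 8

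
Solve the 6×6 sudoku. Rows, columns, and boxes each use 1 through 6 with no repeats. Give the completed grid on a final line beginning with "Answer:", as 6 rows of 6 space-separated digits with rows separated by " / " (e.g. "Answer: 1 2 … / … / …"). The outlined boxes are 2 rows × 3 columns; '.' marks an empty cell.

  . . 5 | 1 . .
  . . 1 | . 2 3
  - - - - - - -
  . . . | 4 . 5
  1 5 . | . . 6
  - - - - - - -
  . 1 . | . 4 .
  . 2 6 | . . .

Step 1. [r5c3∈{3}] r5c3 is down to just 3 ⇒ r5c3=3.
Step 2. [r6c5∈{1,3,5}] col 5 places 5 nowhere but r6c5 ⇒ r6c5=5.
Step 3. [r1c1∈{2,3,4,6}] row 1 places 2 nowhere but r1c1. So r1c1=2.
Step 4. [r3c1∈{3,6}] col 1 places 3 nowhere but r3c1. So r3c1=3.
Step 5. [r2c1∈{4,6}] 6 has one home in col 1: r2c1. So r2c1=6.
Step 6. [r4c4∈{2,3}] across box 4, 2 lands solely at r4c4, so r4c4=2.
Step 7. [r2c2∈{4}] r2c2's peers cover all but 4, so r2c2=4.
Step 8. [r1c2∈{3}] r1c2's peers cover all but 3. So r1c2=3.
Step 9. [r4c5∈{3}] only 3 remains possible at r4c5, so r4c5=3.
Step 10. [r3c2∈{6}] r3c2 is down to just 6. So r3c2=6.
Step 11. [r6c6∈{1}] only 1 remains possible at r6c6 ⇒ r6c6=1.
Step 12. [r5c4∈{6}] nothing but 6 survives at r5c4 ⇒ r5c4=6.
Step 13. [r5c6∈{2}] nothing but 2 survives at r5c6 ⇒ r5c6=2.
Step 14. [r1c6∈{4}] nothing but 4 survives at r1c6. So r1c6=4.
Step 15. [r6c1∈{4}] r6c1 is down to just 4, so r6c1=4.
Step 16. [r4c3∈{4}] r4c3's peers cover all but 4, so r4c3=4.
Step 17. [r1c5∈{6}] nothing but 6 survives at r1c5 ⇒ r1c5=6.
Step 18. [r2c4∈{5}] only 5 remains possible at r2c4, so r2c4=5.
Step 19. [r3c3∈{2}] r3c3 is down to just 2 ⇒ r3c3=2.
Step 20. [r5c1∈{5}] nothing but 5 survives at r5c1. So r5c1=5.
Step 21. [r6c4∈{3}] nothing but 3 survives at r6c4 ⇒ r6c4=3.
Step 22. [r3c5∈{1}] nothing but 1 survives at r3c5, so r3c5=1.

Answer: 2 3 5 1 6 4 / 6 4 1 5 2 3 / 3 6 2 4 1 5 / 1 5 4 2 3 6 / 5 1 3 6 4 2 / 4 2 6 3 5 1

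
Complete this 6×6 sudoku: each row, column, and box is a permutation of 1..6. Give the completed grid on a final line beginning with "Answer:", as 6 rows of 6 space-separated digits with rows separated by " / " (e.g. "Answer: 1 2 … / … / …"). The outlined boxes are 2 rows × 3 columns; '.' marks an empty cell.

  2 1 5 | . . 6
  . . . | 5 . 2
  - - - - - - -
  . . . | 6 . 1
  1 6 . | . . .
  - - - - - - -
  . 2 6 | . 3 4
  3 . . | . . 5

Step 1. [r1c5∈{4}] r1c5 has the single candidate 4 ⇒ r1c5=4.
Step 2. [r3c2∈{3,4,5}] in col 2, 5 fits only at r3c2 ⇒ r3c2=5.
Step 3. [r3c5∈{2}] r3c5 is down to just 2, so r3c5=2.
Step 4. [r6c3∈{1,4}] col 3 places 1 nowhere but r6c3, so r6c3=1.
Step 5. [r3c1∈{4}] only 4 remains possible at r3c1 ⇒ r3c1=4.
Step 6. [r2c3∈{3,4}] 4 has one home in col 3: r2c3 ⇒ r2c3=4.
Step 7. [r4c6∈{3}] r4c6 is down to just 3 ⇒ r4c6=3.
Step 8. [r6c4∈{2}] r6c4 has the single candidate 2, so r6c4=2.
Step 9. [r4c3∈{2}] nothing but 2 survives at r4c3. So r4c3=2.
Step 10. [r2c2∈{3}] nothing but 3 survives at r2c2, so r2c2=3.
Step 11. [r6c5∈{6}] r6c5 has the single candidate 6. So r6c5=6.
Step 12. [r2c1∈{6}] r2c1 has the single candidate 6. So r2c1=6.
Step 13. [r1c4∈{3}] only 3 remains possible at r1c4 ⇒ r1c4=3.
Step 14. [r6c2∈{4}] r6c2 is down to just 4 ⇒ r6c2=4.
Step 15. [r5c4∈{1}] r5c4's peers cover all but 1, so r5c4=1.
Step 16. [r2c5∈{1}] nothing but 1 survives at r2c5, so r2c5=1.
Step 17. [r4c5∈{5}] r4c5's peers cover all but 5, so r4c5=5.
Step 18. [r3c3∈{3}] only 3 remains possible at r3c3. So r3c3=3.
Step 19. [r5c1∈{5}] r5c1 is down to just 5 ⇒ r5c1=5.
Step 20. [r4c4∈{4}] only 4 remains possible at r4c4. So r4c4=4.

Answer: 2 1 5 3 4 6 / 6 3 4 5 1 2 / 4 5 3 6 2 1 / 1 6 2 4 5 3 / 5 2 6 1 3 4 / 3 4 1 2 6 5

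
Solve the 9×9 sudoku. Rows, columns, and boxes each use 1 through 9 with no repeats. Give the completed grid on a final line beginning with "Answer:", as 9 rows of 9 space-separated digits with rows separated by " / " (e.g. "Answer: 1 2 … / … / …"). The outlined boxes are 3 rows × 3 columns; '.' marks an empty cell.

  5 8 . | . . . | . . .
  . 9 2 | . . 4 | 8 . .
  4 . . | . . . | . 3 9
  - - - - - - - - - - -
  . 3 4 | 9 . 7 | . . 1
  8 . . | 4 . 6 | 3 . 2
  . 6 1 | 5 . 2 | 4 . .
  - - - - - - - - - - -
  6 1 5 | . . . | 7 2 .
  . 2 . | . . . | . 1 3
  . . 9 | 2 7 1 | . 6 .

Step 1. [r1c3∈{3,6,7}] across col 3, 3 lands solely at r1c3, so r1c3=3.
Step 2. [r5c3∈{7}] r5c3 is down to just 7, so r5c3=7.
Step 3. [r8c5∈{4,5,6,8,9}] r8c5 is the only open cell in row 8 admitting 4 ⇒ r8c5=4.
Step 4. [r9c7∈{5}] r9c7 is down to just 5. So r9c7=5.
Step 5. [r4c5∈{8}] r4c5 is down to just 8 ⇒ r4c5=8.
Step 6. [r2c9∈{5,6,7}] across col 9, 5 lands solely at r2c9, so r2c9=5.
Step 7. [r1c9∈{4,6,7}] in col 9, 6 fits only at r1c9. So r1c9=6.
Step 8. [r3c5∈{1,2,5,6}] r3c5 is the only open cell in col 5 admitting 5. So r3c5=5.
Step 9. [r7c6∈{3,8,9}] in col 6, 3 fits only at r7c6 ⇒ r7c6=3.
Step 10. [r7c4∈{8}] r7c4 has the single candidate 8, so r7c4=8.
Step 11. [r2c5∈{1,3,6}] across col 5, 6 lands solely at r2c5 ⇒ r2c5=6.
Step 12. [r2c8∈{7}] r2c8 has the single candidate 7, so r2c8=7.
Step 13. [r1c5∈{1,2,9}] r1c5 is the only open cell in col 5 admitting 2 ⇒ r1c5=2.
Step 14. [r1c4∈{1,7}] across row 1, 7 lands solely at r1c4 ⇒ r1c4=7.
Step 15. [r6c8∈{8,9}] across col 8, 8 lands solely at r6c8. So r6c8=8.
Step 16. [r3c4∈{1}] nothing but 1 survives at r3c4, so r3c4=1.
Step 17. [r5c8∈{5,9}] across row 5, 9 lands solely at r5c8. So r5c8=9.
Step 18. [r8c7∈{9}] r8c7 has the single candidate 9. So r8c7=9.
Step 19. [r7c9∈{4}] r7c9 has the single candidate 4, so r7c9=4.
Step 20. [r2c1∈{1}] r2c1 has the single candidate 1, so r2c1=1.
Step 21. [r3c7∈{2}] r3c7 has the single candidate 2 ⇒ r3c7=2.
Step 22. [r5c5∈{1}] r5c5 is down to just 1, so r5c5=1.
Step 23. [r5c2∈{5}] r5c2's peers cover all but 5, so r5c2=5.
Step 24. [r9c9∈{8}] r9c9's peers cover all but 8, so r9c9=8.
Step 25. [r4c1∈{2}] only 2 remains possible at r4c1 ⇒ r4c1=2.
Step 26. [r7c5∈{9}] r7c5 is down to just 9 ⇒ r7c5=9.
Step 27. [r4c8∈{5}] r4c8 has the single candidate 5. So r4c8=5.
Step 28. [r8c1∈{7}] nothing but 7 survives at r8c1 ⇒ r8c1=7.
Step 29. [r6c5∈{3}] only 3 remains possible at r6c5 ⇒ r6c5=3.
Step 30. [r8c3∈{8}] r8c3 is down to just 8. So r8c3=8.
Step 31. [r9c2∈{4}] only 4 remains possible at r9c2. So r9c2=4.
Step 32. [r6c9∈{7}] r6c9 has the single candidate 7 ⇒ r6c9=7.
Step 33. [r8c6∈{5}] r8c6 is down to just 5, so r8c6=5.
Step 34. [r2c4∈{3}] r2c4 is down to just 3 ⇒ r2c4=3.
Step 35. [r1c6∈{9}] only 9 remains possible at r1c6 ⇒ r1c6=9.
Step 36. [r9c1∈{3}] only 3 remains possible at r9c1. So r9c1=3.
Step 37. [r3c3∈{6}] r3c3 is down to just 6, so r3c3=6.
Step 38. [r8c4∈{6}] nothing but 6 survives at r8c4. So r8c4=6.
Step 39. [r3c6∈{8}] r3c6 has the single candidate 8. So r3c6=8.
Step 40. [r4c7∈{6}] nothing but 6 survives at r4c7 ⇒ r4c7=6.
Step 41. [r3c2∈{7}] only 7 remains possible at r3c2 ⇒ r3c2=7.
Step 42. [r1c8∈{4}] r1c8's peers cover all but 4 ⇒ r1c8=4.
Step 43. [r1c7∈{1}] only 1 remains possible at r1c7 ⇒ r1c7=1.
Step 44. [r6c1∈{9}] r6c1 has the single candidate 9 ⇒ r6c1=9.

Answer: 5 8 3 7 2 9 1 4 6 / 1 9 2 3 6 4 8 7 5 / 4 7 6 1 5 8 2 3 9 / 2 3 4 9 8 7 6 5 1 / 8 5 7 4 1 6 3 9 2 / 9 6 1 5 3 2 4 8 7 / 6 1 5 8 9 3 7 2 4 / 7 2 8 6 4 5 9 1 3 / 3 4 9 2 7 1 5 6 8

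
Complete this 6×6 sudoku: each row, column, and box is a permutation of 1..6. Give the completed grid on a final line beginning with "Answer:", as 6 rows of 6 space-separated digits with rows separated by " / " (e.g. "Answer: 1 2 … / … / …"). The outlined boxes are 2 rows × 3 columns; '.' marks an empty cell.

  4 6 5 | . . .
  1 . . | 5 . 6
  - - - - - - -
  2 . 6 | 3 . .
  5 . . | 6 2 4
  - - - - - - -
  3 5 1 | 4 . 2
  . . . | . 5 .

Step 1. [r3c5∈{1}] r3c5's peers cover all but 1, so r3c5=1.
Step 2. [r6c4∈{1}] r6c4 has the single candidate 1, so r6c4=1.
Step 3. [r1c5∈{3}] r1c5's peers cover all but 3. So r1c5=3.
Step 4. [r4c3∈{3}] only 3 remains possible at r4c3. So r4c3=3.
Step 5. [r6c3∈{2,4}] col 3 places 4 nowhere but r6c3, so r6c3=4.
Step 6. [r2c3∈{2}] r2c3 has the single candidate 2. So r2c3=2.
Step 7. [r4c2∈{1}] r4c2 is down to just 1 ⇒ r4c2=1.
Step 8. [r3c2∈{4}] r3c2 has the single candidate 4. So r3c2=4.
Step 9. [r6c2∈{2}] nothing but 2 survives at r6c2, so r6c2=2.
Step 10. [r5c5∈{6}] r5c5 has the single candidate 6 ⇒ r5c5=6.
Step 11. [r2c2∈{3}] r2c2 has the single candidate 3, so r2c2=3.
Step 12. [r6c6∈{3}] r6c6's peers cover all but 3. So r6c6=3.
Step 13. [r6c1∈{6}] nothing but 6 survives at r6c1, so r6c1=6.
Step 14. [r1c4∈{2}] r1c4's peers cover all but 2. So r1c4=2.
Step 15. [r1c6∈{1}] r1c6's peers cover all but 1. So r1c6=1.
Step 16. [r2c5∈{4}] r2c5 has the single candidate 4. So r2c5=4.
Step 17. [r3c6∈{5}] only 5 remains possible at r3c6 ⇒ r3c6=5.

Answer: 4 6 5 2 3 1 / 1 3 2 5 4 6 / 2 4 6 3 1 5 / 5 1 3 6 2 4 / 3 5 1 4 6 2 / 6 2 4 1 5 3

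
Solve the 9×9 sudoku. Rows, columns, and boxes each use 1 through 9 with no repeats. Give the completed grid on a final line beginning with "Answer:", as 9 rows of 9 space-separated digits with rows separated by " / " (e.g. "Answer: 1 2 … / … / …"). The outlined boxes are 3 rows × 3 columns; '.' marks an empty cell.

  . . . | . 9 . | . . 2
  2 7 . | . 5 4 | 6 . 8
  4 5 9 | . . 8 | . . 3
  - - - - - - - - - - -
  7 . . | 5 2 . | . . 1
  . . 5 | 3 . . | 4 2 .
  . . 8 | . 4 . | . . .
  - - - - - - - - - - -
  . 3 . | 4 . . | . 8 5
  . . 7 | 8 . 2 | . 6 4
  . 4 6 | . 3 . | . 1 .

Step 1. [r8c5∈{1}] r8c5 is down to just 1. So r8c5=1.
Step 2. [r8c2∈{9}] r8c2 is down to just 9 ⇒ r8c2=9.
Step 3. [r4c2∈{6}] only 6 remains possible at r4c2. So r4c2=6.
Step 4. [r4c6∈{9}] only 9 remains possible at r4c6. So r4c6=9.
Step 5. [r3c8∈{7}] only 7 remains possible at r3c8 ⇒ r3c8=7.
Step 6. [r3c5∈{6}] only 6 remains possible at r3c5 ⇒ r3c5=6.
Step 7. [r7c5∈{7}] r7c5's peers cover all but 7 ⇒ r7c5=7.
Step 8. [r6c4∈{1,6,7}] across col 4, 6 lands solely at r6c4, so r6c4=6.
Step 9. [r5c2∈{1}] r5c2 has the single candidate 1 ⇒ r5c2=1.
Step 10. [r7c7∈{2,9}] in row 7, 9 fits only at r7c7, so r7c7=9.
Step 11. [r2c4∈{1}] r2c4's peers cover all but 1 ⇒ r2c4=1.
Step 12. [r4c8∈{3}] r4c8 is down to just 3. So r4c8=3.
Step 13. [r1c1∈{1,3,6,8}] 6 has one home in row 1: r1c1. So r1c1=6.
Step 14. [r5c6∈{7}] r5c6 is down to just 7. So r5c6=7.
Step 15. [r1c3∈{1,3}] 1 has one home in box 1: r1c3. So r1c3=1.
Step 16. [r5c1∈{9}] only 9 remains possible at r5c1, so r5c1=9.
Step 17. [r6c9∈{7,9}] r6c9 is the only open cell in col 9 admitting 9. So r6c9=9.
Step 18. [r6c7∈{5,7}] in row 6, 7 fits only at r6c7, so r6c7=7.
Step 19. [r9c1∈{5,8}] 8 has one home in row 9: r9c1 ⇒ r9c1=8.
Step 20. [r1c7∈{5}] r1c7 is down to just 5 ⇒ r1c7=5.
Step 21. [r5c5∈{8}] only 8 remains possible at r5c5 ⇒ r5c5=8.
Step 22. [r5c9∈{6}] only 6 remains possible at r5c9 ⇒ r5c9=6.
Step 23. [r1c6∈{3}] only 3 remains possible at r1c6. So r1c6=3.
Step 24. [r7c3∈{2}] nothing but 2 survives at r7c3. So r7c3=2.
Step 25. [r7c1∈{1}] r7c1 is down to just 1, so r7c1=1.
Step 26. [r8c1∈{5}] r8c1 has the single candidate 5, so r8c1=5.
Step 27. [r2c3∈{3}] r2c3's peers cover all but 3 ⇒ r2c3=3.
Step 28. [r9c9∈{7}] nothing but 7 survives at r9c9, so r9c9=7.
Step 29. [r3c7∈{1}] r3c7 is down to just 1. So r3c7=1.
Step 30. [r6c6∈{1}] r6c6's peers cover all but 1, so r6c6=1.
Step 31. [r9c6∈{5}] r9c6 has the single candidate 5, so r9c6=5.
Step 32. [r1c4∈{7}] only 7 remains possible at r1c4. So r1c4=7.
Step 33. [r2c8∈{9}] r2c8 is down to just 9, so r2c8=9.
Step 34. [r4c3∈{4}] nothing but 4 survives at r4c3 ⇒ r4c3=4.
Step 35. [r9c4∈{9}] only 9 remains possible at r9c4, so r9c4=9.
Step 36. [r7c6∈{6}] nothing but 6 survives at r7c6, so r7c6=6.
Step 37. [r6c8∈{5}] nothing but 5 survives at r6c8. So r6c8=5.
Step 38. [r1c2∈{8}] r1c2 has the single candidate 8. So r1c2=8.
Step 39. [r6c2∈{2}] only 2 remains possible at r6c2 ⇒ r6c2=2.
Step 40. [r9c7∈{2}] only 2 remains possible at r9c7, so r9c7=2.
Step 41. [r3c4∈{2}] nothing but 2 survives at r3c4. So r3c4=2.
Step 42. [r1c8∈{4}] r1c8's peers cover all but 4. So r1c8=4.
Step 43. [r6c1∈{3}] r6c1's peers cover all but 3, so r6c1=3.
Step 44. [r4c7∈{8}] nothing but 8 survives at r4c7 ⇒ r4c7=8.
Step 45. [r8c7∈{3}] nothing but 3 survives at r8c7. So r8c7=3.

Answer: 6 8 1 7 9 3 5 4 2 / 2 7 3 1 5 4 6 9 8 / 4 5 9 2 6 8 1 7 3 / 7 6 4 5 2 9 8 3 1 / 9 1 5 3 8 7 4 2 6 / 3 2 8 6 4 1 7 5 9 / 1 3 2 4 7 6 9 8 5 / 5 9 7 8 1 2 3 6 4 / 8 4 6 9 3 5 2 1 7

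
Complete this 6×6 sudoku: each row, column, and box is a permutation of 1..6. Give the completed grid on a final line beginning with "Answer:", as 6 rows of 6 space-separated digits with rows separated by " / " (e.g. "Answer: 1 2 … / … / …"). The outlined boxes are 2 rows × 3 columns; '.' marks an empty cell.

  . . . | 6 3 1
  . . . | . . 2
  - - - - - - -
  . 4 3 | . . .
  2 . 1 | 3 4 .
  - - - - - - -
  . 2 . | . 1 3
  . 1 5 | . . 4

Step 1. [r1c2∈{5}] only 5 remains possible at r1c2. So r1c2=5.
Step 2. [r4c6∈{5,6}] r4c6 is the only open cell in row 4 admitting 5 ⇒ r4c6=5.
Step 3. [r1c1∈{4}] r1c1 has the single candidate 4, so r1c1=4.
Step 4. [r5c1∈{6}] nothing but 6 survives at r5c1 ⇒ r5c1=6.
Step 5. [r2c2∈{3,6}] across col 2, 3 lands solely at r2c2. So r2c2=3.
Step 6. [r6c5∈{2,6}] 6 has one home in row 6: r6c5 ⇒ r6c5=6.
Step 7. [r2c4∈{4,5}] across row 2, 4 lands solely at r2c4. So r2c4=4.
Step 8. [r3c5∈{2}] r3c5 is down to just 2. So r3c5=2.
Step 9. [r3c4∈{1}] nothing but 1 survives at r3c4. So r3c4=1.
Step 10. [r3c1∈{5}] nothing but 5 survives at r3c1 ⇒ r3c1=5.
Step 11. [r5c3∈{4}] r5c3 has the single candidate 4. So r5c3=4.
Step 12. [r1c3∈{2}] only 2 remains possible at r1c3 ⇒ r1c3=2.
Step 13. [r2c3∈{6}] r2c3 is down to just 6. So r2c3=6.
Step 14. [r6c4∈{2}] r6c4 is down to just 2, so r6c4=2.
Step 15. [r5c4∈{5}] r5c4 is down to just 5. So r5c4=5.
Step 16. [r2c5∈{5}] only 5 remains possible at r2c5 ⇒ r2c5=5.
Step 17. [r3c6∈{6}] r3c6 is down to just 6 ⇒ r3c6=6.
Step 18. [r6c1∈{3}] nothing but 3 survives at r6c1 ⇒ r6c1=3.
Step 19. [r2c1∈{1}] only 1 remains possible at r2c1 ⇒ r2c1=1.
Step 20. [r4c2∈{6}] r4c2's peers cover all but 6, so r4c2=6.

Answer: 4 5 2 6 3 1 / 1 3 6 4 5 2 / 5 4 3 1 2 6 / 2 6 1 3 4 5 / 6 2 4 5 1 3 / 3 1 5 2 6 4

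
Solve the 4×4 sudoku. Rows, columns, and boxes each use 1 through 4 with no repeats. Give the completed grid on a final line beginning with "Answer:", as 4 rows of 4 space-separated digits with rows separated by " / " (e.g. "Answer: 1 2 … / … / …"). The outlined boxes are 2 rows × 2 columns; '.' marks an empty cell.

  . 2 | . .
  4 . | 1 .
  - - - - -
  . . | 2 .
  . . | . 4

Step 1. [r2c2∈{3}] r2c2 has the single candidate 3. So r2c2=3.
Step 2. [r4c3∈{3}] only 3 remains possible at r4c3. So r4c3=3.
Step 3. [r4c2∈{1}] r4c2 has the single candidate 1 ⇒ r4c2=1.
Step 4. [r4c1∈{2}] r4c1's peers cover all but 2. So r4c1=2.
Step 5. [r3c2∈{4}] r3c2's peers cover all but 4 ⇒ r3c2=4.
Step 6. [r3c4∈{1}] r3c4's peers cover all but 1. So r3c4=1.
Step 7. [r1c4∈{3}] r1c4 is down to just 3 ⇒ r1c4=3.
Step 8. [r2c4∈{2}] nothing but 2 survives at r2c4. So r2c4=2.
Step 9. [r1c1∈{1}] only 1 remains possible at r1c1, so r1c1=1.
Step 10. [r3c1∈{3}] r3c1 is down to just 3 ⇒ r3c1=3.
Step 11. [r1c3∈{4}] r1c3 is down to just 4. So r1c3=4.

Answer: 1 2 4 3 / 4 3 1 2 / 3 4 2 1 / 2 1 3 4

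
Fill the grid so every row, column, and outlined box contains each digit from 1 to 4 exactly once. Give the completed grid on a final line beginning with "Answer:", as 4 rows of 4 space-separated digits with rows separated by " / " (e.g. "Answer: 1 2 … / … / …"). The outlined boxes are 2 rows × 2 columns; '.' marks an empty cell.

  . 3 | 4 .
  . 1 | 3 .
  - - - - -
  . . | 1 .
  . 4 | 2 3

Step 1. [r1c1∈{2}] r1c1 has the single candidate 2 ⇒ r1c1=2.
Step 2. [r4c1∈{1}] r4c1's peers cover all but 1. So r4c1=1.
Step 3. [r3c4∈{4}] r3c4 has the single candidate 4, so r3c4=4.
Step 4. [r2c1∈{4}] nothing but 4 survives at r2c1 ⇒ r2c1=4.
Step 5. [r1c4∈{1}] nothing but 1 survives at r1c4 ⇒ r1c4=1.
Step 6. [r3c2∈{2}] r3c2 is down to just 2. So r3c2=2.
Step 7. [r2c4∈{2}] r2c4 is down to just 2, so r2c4=2.
Step 8. [r3c1∈{3}] r3c1 has the single candidate 3, so r3c1=3.

Answer: 2 3 4 1 / 4 1 3 2 / 3 2 1 4 / 1 4 2 3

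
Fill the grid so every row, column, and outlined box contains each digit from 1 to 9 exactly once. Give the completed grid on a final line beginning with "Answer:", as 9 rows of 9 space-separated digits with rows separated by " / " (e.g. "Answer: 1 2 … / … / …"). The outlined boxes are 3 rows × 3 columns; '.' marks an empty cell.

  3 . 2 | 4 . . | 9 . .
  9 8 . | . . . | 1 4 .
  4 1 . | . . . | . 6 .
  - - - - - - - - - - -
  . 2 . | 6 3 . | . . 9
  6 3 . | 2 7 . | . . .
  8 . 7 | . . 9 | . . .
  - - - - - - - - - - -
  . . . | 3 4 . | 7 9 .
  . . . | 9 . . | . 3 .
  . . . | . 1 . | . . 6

Step 1. [r3c3∈{5}] r3c3 is down to just 5 ⇒ r3c3=5.
Step 2. [r6c5∈{5}] r6c5 is down to just 5. So r6c5=5.
Step 3. [r1c6∈{1,5,6,7,8}] r1c6 is the only open cell in row 1 admitting 1. So r1c6=1.
Step 4. [r6c2∈{4}] r6c2 has the single candidate 4 ⇒ r6c2=4.
Step 5. [r4c1∈{1,5}] r4c1 is the only open cell in box 4 admitting 5. So r4c1=5.
Step 6. [r2c3∈{6}] only 6 remains possible at r2c3 ⇒ r2c3=6.
Step 7. [r2c5∈{2}] r2c5 is down to just 2 ⇒ r2c5=2.
Step 8. [r1c2∈{7}] r1c2 is down to just 7 ⇒ r1c2=7.
Step 9. [r4c3∈{1}] only 1 remains possible at r4c3, so r4c3=1.
Step 10. [r7c3∈{8}] only 8 remains possible at r7c3, so r7c3=8.
Step 11. [r8c3∈{4}] only 4 remains possible at r8c3 ⇒ r8c3=4.
Step 12. [r5c9∈{1,4,5,8}] r5c9 is the only open cell in col 9 admitting 4. So r5c9=4.
Step 13. [r4c7∈{8}] nothing but 8 survives at r4c7, so r4c7=8.
Step 14. [r5c7∈{5}] only 5 remains possible at r5c7, so r5c7=5.
Step 15. [r8c7∈{2}] r8c7's peers cover all but 2 ⇒ r8c7=2.
Step 16. [r3c9∈{2,3,7,8}] 2 has one home in row 3: r3c9 ⇒ r3c9=2.
Step 17. [r2c9∈{3,5,7}] across col 9, 7 lands solely at r2c9, so r2c9=7.
Step 18. [r5c6∈{8}] r5c6 has the single candidate 8, so r5c6=8.
Step 19. [r6c9∈{1,3}] r6c9 is the only open cell in col 9 admitting 3. So r6c9=3.
Step 20. [r9c2∈{5,9}] across col 2, 9 lands solely at r9c2 ⇒ r9c2=9.
Step 21. [r2c4∈{5}] r2c4's peers cover all but 5, so r2c4=5.
Step 22. [r1c5∈{6,8}] across row 1, 6 lands solely at r1c5, so r1c5=6.
Step 23. [r8c5∈{8}] r8c5 has the single candidate 8, so r8c5=8.
Step 24. [r9c4∈{7}] nothing but 7 survives at r9c4 ⇒ r9c4=7.
Step 25. [r1c9∈{5,8}] col 9 places 8 nowhere but r1c9, so r1c9=8.
Step 26. [r9c1∈{2}] nothing but 2 survives at r9c1 ⇒ r9c1=2.
Step 27. [r9c6∈{5}] nothing but 5 survives at r9c6, so r9c6=5.
Step 28. [r7c1∈{1}] nothing but 1 survives at r7c1 ⇒ r7c1=1.
Step 29. [r7c9∈{5}] only 5 remains possible at r7c9, so r7c9=5.
Step 30. [r7c2∈{6}] r7c2 is down to just 6 ⇒ r7c2=6.
Step 31. [r6c8∈{1,2}] across row 6, 2 lands solely at r6c8. So r6c8=2.
Step 32. [r3c7∈{3}] nothing but 3 survives at r3c7. So r3c7=3.
Step 33. [r6c7∈{6}] nothing but 6 survives at r6c7 ⇒ r6c7=6.
Step 34. [r6c4∈{1}] r6c4 has the single candidate 1. So r6c4=1.
Step 35. [r5c3∈{9}] r5c3 is down to just 9, so r5c3=9.
Step 36. [r9c3∈{3}] nothing but 3 survives at r9c3. So r9c3=3.
Step 37. [r8c6∈{6}] only 6 remains possible at r8c6, so r8c6=6.
Step 38. [r3c6∈{7}] r3c6 has the single candidate 7 ⇒ r3c6=7.
Step 39. [r9c8∈{8}] r9c8 is down to just 8 ⇒ r9c8=8.
Step 40. [r8c9∈{1}] r8c9's peers cover all but 1 ⇒ r8c9=1.
Step 41. [r4c6∈{4}] nothing but 4 survives at r4c6. So r4c6=4.
Step 42. [r2c6∈{3}] r2c6 is down to just 3. So r2c6=3.
Step 43. [r3c5∈{9}] r3c5 is down to just 9, so r3c5=9.
Step 44. [r8c2∈{5}] r8c2 has the single candidate 5, so r8c2=5.
Step 45. [r3c4∈{8}] r3c4 is down to just 8 ⇒ r3c4=8.
Step 46. [r8c1∈{7}] r8c1 has the single candidate 7, so r8c1=7.
Step 47. [r5c8∈{1}] r5c8 has the single candidate 1. So r5c8=1.
Step 48. [r4c8∈{7}] only 7 remains possible at r4c8 ⇒ r4c8=7.
Step 49. [r1c8∈{5}] r1c8 has the single candidate 5 ⇒ r1c8=5.
Step 50. [r7c6∈{2}] only 2 remains possible at r7c6, so r7c6=2.
Step 51. [r9c7∈{4}] r9c7 is down to just 4, so r9c7=4.

Answer: 3 7 2 4 6 1 9 5 8 / 9 8 6 5 2 3 1 4 7 / 4 1 5 8 9 7 3 6 2 / 5 2 1 6 3 4 8 7 9 / 6 3 9 2 7 8 5 1 4 / 8 4 7 1 5 9 6 2 3 / 1 6 8 3 4 2 7 9 5 / 7 5 4 9 8 6 2 3 1 / 2 9 3 7 1 5 4 8 6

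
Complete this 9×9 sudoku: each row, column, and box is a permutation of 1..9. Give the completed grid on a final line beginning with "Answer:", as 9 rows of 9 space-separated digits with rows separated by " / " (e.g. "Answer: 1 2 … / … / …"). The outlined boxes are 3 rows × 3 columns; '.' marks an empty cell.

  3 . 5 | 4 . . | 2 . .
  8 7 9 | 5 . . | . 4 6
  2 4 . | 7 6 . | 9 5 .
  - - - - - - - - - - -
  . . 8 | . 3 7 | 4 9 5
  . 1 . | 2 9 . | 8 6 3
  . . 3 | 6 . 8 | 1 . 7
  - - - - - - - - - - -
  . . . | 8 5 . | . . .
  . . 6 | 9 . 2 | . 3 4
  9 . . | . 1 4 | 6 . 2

Step 1. [r9c3∈{7}] r9c3 has the single candidate 7. So r9c3=7.
Step 2. [r9c2∈{3,5,8}] 5 has one home in row 9: r9c2. So r9c2=5.
Step 3. [r3c3∈{1}] r3c3 is down to just 1, so r3c3=1.
Step 4. [r5c3∈{4}] r5c3's peers cover all but 4. So r5c3=4.
Step 5. [r1c8∈{1,7,8}] 7 has one home in row 1: r1c8. So r1c8=7.
Step 6. [r1c9∈{1,8}] across box 3, 1 lands solely at r1c9 ⇒ r1c9=1.
Step 7. [r4c2∈{2,6}] across row 4, 2 lands solely at r4c2, so r4c2=2.
Step 8. [r3c6∈{3}] r3c6 is down to just 3. So r3c6=3.
Step 9. [r7c7∈{7}] r7c7's peers cover all but 7 ⇒ r7c7=7.
Step 10. [r5c1∈{5,7}] in row 5, 7 fits only at r5c1. So r5c1=7.
Step 11. [r7c1∈{1,4}] across row 7, 4 lands solely at r7c1 ⇒ r7c1=4.
Step 12. [r6c5∈{4}] only 4 remains possible at r6c5. So r6c5=4.
Step 13. [r1c5∈{8}] r1c5 has the single candidate 8 ⇒ r1c5=8.
Step 14. [r4c1∈{6}] only 6 remains possible at r4c1 ⇒ r4c1=6.
Step 15. [r2c6∈{1}] only 1 remains possible at r2c6. So r2c6=1.
Step 16. [r1c2∈{6}] nothing but 6 survives at r1c2. So r1c2=6.
Step 17. [r7c3∈{2}] nothing but 2 survives at r7c3, so r7c3=2.
Step 18. [r8c7∈{5}] r8c7's peers cover all but 5. So r8c7=5.
Step 19. [r6c8∈{2}] nothing but 2 survives at r6c8. So r6c8=2.
Step 20. [r7c9∈{9}] nothing but 9 survives at r7c9, so r7c9=9.
Step 21. [r3c9∈{8}] r3c9 is down to just 8 ⇒ r3c9=8.
Step 22. [r6c1∈{5}] nothing but 5 survives at r6c1 ⇒ r6c1=5.
Step 23. [r7c2∈{3}] nothing but 3 survives at r7c2, so r7c2=3.
Step 24. [r7c8∈{1}] r7c8 is down to just 1. So r7c8=1.
Step 25. [r5c6∈{5}] r5c6 has the single candidate 5 ⇒ r5c6=5.
Step 26. [r6c2∈{9}] r6c2's peers cover all but 9, so r6c2=9.
Step 27. [r2c7∈{3}] only 3 remains possible at r2c7, so r2c7=3.
Step 28. [r8c5∈{7}] r8c5 is down to just 7 ⇒ r8c5=7.
Step 29. [r8c2∈{8}] nothing but 8 survives at r8c2. So r8c2=8.
Step 30. [r8c1∈{1}] r8c1 is down to just 1. So r8c1=1.
Step 31. [r9c4∈{3}] r9c4 has the single candidate 3, so r9c4=3.
Step 32. [r4c4∈{1}] only 1 remains possible at r4c4, so r4c4=1.
Step 33. [r9c8∈{8}] r9c8's peers cover all but 8 ⇒ r9c8=8.
Step 34. [r7c6∈{6}] r7c6 has the single candidate 6. So r7c6=6.
Step 35. [r1c6∈{9}] r1c6 has the single candidate 9, so r1c6=9.
Step 36. [r2c5∈{2}] only 2 remains possible at r2c5 ⇒ r2c5=2.

Answer: 3 6 5 4 8 9 2 7 1 / 8 7 9 5 2 1 3 4 6 / 2 4 1 7 6 3 9 5 8 / 6 2 8 1 3 7 4 9 5 / 7 1 4 2 9 5 8 6 3 / 5 9 3 6 4 8 1 2 7 / 4 3 2 8 5 6 7 1 9 / 1 8 6 9 7 2 5 3 4 / 9 5 7 3 1 4 6 8 2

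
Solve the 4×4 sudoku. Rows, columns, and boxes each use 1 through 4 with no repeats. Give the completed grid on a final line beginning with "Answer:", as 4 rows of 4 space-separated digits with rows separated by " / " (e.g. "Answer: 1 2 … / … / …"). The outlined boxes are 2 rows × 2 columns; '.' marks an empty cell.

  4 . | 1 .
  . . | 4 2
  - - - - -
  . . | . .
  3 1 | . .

Step 1. [r3c1∈{2}] r3c1 has the single candidate 2. So r3c1=2.
Step 2. [r1c4∈{3}] r1c4 has the single candidate 3, so r1c4=3.
Step 3. [r3c4∈{1,4}] in row 3, 1 fits only at r3c4 ⇒ r3c4=1.
Step 4. [r3c3∈{3}] r3c3 is down to just 3 ⇒ r3c3=3.
Step 5. [r2c2∈{3}] only 3 remains possible at r2c2. So r2c2=3.
Step 6. [r3c2∈{4}] r3c2 is down to just 4. So r3c2=4.
Step 7. [r4c4∈{4}] nothing but 4 survives at r4c4, so r4c4=4.
Step 8. [r1c2∈{2}] nothing but 2 survives at r1c2. So r1c2=2.
Step 9. [r2c1∈{1}] nothing but 1 survives at r2c1. So r2c1=1.
Step 10. [r4c3∈{2}] only 2 remains possible at r4c3, so r4c3=2.

Answer: 4 2 1 3 / 1 3 4 2 / 2 4 3 1 / 3 1 2 4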